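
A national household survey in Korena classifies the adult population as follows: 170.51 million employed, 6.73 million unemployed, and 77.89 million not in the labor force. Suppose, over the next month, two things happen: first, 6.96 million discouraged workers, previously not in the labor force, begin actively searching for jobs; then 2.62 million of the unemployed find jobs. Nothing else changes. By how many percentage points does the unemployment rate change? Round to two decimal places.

The unemployment rate changes by +2.21 percentage points.

Initially, labor force = 170.51 + 6.73 = 177.24 million, so u = 6.73/177.24 = 3.80%.
After the first change, unemployed and labor force both rise by 6.96 → E = 170.51, U = 13.69, labor force = 184.20 million.
After the second change, unemployed falls and employed rises by 2.62; labor force unchanged → E = 173.13, U = 11.07, labor force = 184.20 million.
New unemployment rate = 11.07 / 184.20 = 6.01%.
Change = 6.01% − 3.80% = +2.21 percentage points.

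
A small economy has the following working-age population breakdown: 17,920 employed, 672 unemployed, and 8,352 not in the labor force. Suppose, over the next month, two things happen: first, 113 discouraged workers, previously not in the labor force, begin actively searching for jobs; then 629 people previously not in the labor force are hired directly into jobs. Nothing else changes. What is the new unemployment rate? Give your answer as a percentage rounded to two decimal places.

Initially, labor force = 17,920 + 672 = 18,592, so u = 672/18,592 = 3.61%.
After the first change, unemployed and labor force both rise by 113 → E = 17,920, U = 785, labor force = 18,705.
After the second change, employed and labor force both rise by 629; unemployed unchanged → E = 18,549, U = 785, labor force = 19,334.
New unemployment rate = 785 / 19,334 = 4.06%.

New unemployment rate ≈ 4.06%.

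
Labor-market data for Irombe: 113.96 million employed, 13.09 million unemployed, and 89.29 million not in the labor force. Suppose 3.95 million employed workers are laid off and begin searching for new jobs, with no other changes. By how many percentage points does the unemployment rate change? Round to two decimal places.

The unemployment rate changes by +3.11 percentage points.

Initially, labor force = 113.96 + 13.09 = 127.05 million, so u = 13.09/127.05 = 10.30%.
After the change, employed falls and unemployed rises by 3.95; labor force unchanged → E = 110.01, U = 17.04, labor force = 127.05 million.
New unemployment rate = 17.04 / 127.05 = 13.41%.
Change = 13.41% − 10.30% = +3.11 percentage points.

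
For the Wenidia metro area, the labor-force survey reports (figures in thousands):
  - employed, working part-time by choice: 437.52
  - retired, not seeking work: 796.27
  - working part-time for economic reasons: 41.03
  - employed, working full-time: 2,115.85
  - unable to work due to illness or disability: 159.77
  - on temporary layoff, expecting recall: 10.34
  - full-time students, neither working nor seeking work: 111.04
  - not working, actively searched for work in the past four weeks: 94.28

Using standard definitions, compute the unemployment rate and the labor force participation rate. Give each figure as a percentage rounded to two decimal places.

Employed = 437.52 + 41.03 + 2,115.85 = 2,594.40 thousand (anyone who worked, including part-time for economic reasons, counts as employed).
Unemployed = 10.34 + 94.28 = 104.62 thousand (jobless and actively searching, or on temporary layoff).
Labor force = 2,594.40 + 104.62 = 2,699.02 thousand.
Not in labor force = 796.27 + 159.77 + 111.04 = 1,067.08 thousand (those not working and not actively searching are outside the labor force).
Civilian working-age population = 2,699.02 + 1,067.08 = 3,766.10 thousand.
Unemployment rate = 104.62 / 2,699.02 = 3.88%.
Labor force participation rate = 2,699.02 / 3,766.10 = 71.67%.

Unemployment rate ≈ 3.88%; labor force participation rate ≈ 71.67%.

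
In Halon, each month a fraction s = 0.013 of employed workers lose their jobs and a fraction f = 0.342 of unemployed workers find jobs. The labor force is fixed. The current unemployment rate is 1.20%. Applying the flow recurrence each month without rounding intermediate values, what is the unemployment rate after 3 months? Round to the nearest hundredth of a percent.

With a fixed labor force, u_{t+1} = u_t + s·(1−u_t) − f·u_t = u_t·(1−s−f) + s.
Here 1−s−f = 0.645 and s = 0.013.
u_1 = 0.012000 × 0.645 + 0.013 = 0.020740.
u_2 = 0.020740 × 0.645 + 0.013 = 0.026377.
u_3 = 0.026377 × 0.645 + 0.013 = 0.030013.

Unemployment rate after three months ≈ 3.00%.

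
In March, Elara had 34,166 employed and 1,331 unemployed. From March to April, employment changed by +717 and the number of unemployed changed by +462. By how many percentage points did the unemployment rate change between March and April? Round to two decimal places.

The unemployment rate changed by +1.14 percentage points.

March: labor force = 34,166 + 1,331 = 35,497; u = 1,331/35,497 = 3.75%.
April: labor force = 34,883 + 1,793 = 36,676; u = 1,793/36,676 = 4.89%.
Change = 4.89% − 3.75% = +1.14 pp.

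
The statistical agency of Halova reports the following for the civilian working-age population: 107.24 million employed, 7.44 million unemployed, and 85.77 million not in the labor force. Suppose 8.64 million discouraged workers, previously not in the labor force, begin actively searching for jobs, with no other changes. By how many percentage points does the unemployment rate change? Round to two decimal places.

Initially, labor force = 107.24 + 7.44 = 114.68 million, so u = 7.44/114.68 = 6.49%.
After the change, unemployed and labor force both rise by 8.64 → E = 107.24, U = 16.08, labor force = 123.32 million.
New unemployment rate = 16.08 / 123.32 = 13.04%.
Change = 13.04% − 6.49% = +6.55 percentage points.

The unemployment rate changes by +6.55 percentage points.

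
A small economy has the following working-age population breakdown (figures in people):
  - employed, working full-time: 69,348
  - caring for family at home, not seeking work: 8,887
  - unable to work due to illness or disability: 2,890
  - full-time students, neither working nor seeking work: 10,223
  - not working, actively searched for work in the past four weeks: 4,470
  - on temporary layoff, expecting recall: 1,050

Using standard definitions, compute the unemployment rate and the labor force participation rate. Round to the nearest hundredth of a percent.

Employed = 69,348.
Unemployed = 4,470 + 1,050 = 5,520 (jobless and actively searching, or on temporary layoff).
Labor force = 69,348 + 5,520 = 74,868.
Not in labor force = 8,887 + 2,890 + 10,223 = 22,000 (those not working and not actively searching are outside the labor force).
Civilian working-age population = 74,868 + 22,000 = 96,868.
Unemployment rate = 5,520 / 74,868 = 7.37%.
Labor force participation rate = 74,868 / 96,868 = 77.29%.

Unemployment rate ≈ 7.37%; labor force participation rate ≈ 77.29%.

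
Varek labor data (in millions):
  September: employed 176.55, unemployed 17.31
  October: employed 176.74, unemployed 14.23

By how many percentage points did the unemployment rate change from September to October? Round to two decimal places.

The unemployment rate changed by −1.48 percentage points.

September: labor force = 176.55 + 17.31 = 193.86; u = 17.31/193.86 = 8.93%.
October: labor force = 176.74 + 14.23 = 190.97; u = 14.23/190.97 = 7.45%.
Change = 7.45% − 8.93% = −1.48 pp.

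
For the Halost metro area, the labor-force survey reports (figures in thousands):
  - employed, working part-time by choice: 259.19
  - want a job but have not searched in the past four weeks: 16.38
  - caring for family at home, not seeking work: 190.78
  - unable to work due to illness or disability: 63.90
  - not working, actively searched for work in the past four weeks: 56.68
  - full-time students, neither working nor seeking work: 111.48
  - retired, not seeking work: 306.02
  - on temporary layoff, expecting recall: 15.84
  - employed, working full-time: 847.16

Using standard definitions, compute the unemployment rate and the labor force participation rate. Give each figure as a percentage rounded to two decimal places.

Unemployment rate ≈ 6.15%; labor force participation rate ≈ 63.13%.

Employed = 259.19 + 847.16 = 1,106.35 thousand.
Unemployed = 56.68 + 15.84 = 72.52 thousand (jobless and actively searching, or on temporary layoff).
Labor force = 1,106.35 + 72.52 = 1,178.87 thousand.
Not in labor force = 16.38 + 190.78 + 63.90 + 111.48 + 306.02 = 688.56 thousand (those not working and not actively searching are outside the labor force — including those who want a job but have given up searching).
Civilian working-age population = 1,178.87 + 688.56 = 1,867.43 thousand.
Unemployment rate = 72.52 / 1,178.87 = 6.15%.
Labor force participation rate = 1,178.87 / 1,867.43 = 63.13%.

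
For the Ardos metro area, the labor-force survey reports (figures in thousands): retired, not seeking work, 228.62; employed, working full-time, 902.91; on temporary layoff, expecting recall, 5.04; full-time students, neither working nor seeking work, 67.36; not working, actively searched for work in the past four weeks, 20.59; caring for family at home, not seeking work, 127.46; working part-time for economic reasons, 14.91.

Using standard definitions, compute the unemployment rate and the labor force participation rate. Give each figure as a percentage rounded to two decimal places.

Unemployment rate ≈ 2.72%; labor force participation rate ≈ 69.02%.

Employed = 902.91 + 14.91 = 917.82 thousand (anyone who worked, including part-time for economic reasons, counts as employed).
Unemployed = 5.04 + 20.59 = 25.63 thousand (jobless and actively searching, or on temporary layoff).
Labor force = 917.82 + 25.63 = 943.45 thousand.
Not in labor force = 228.62 + 67.36 + 127.46 = 423.44 thousand (those not working and not actively searching are outside the labor force).
Civilian working-age population = 943.45 + 423.44 = 1,366.89 thousand.
Unemployment rate = 25.63 / 943.45 = 2.72%.
Labor force participation rate = 943.45 / 1,366.89 = 69.02%.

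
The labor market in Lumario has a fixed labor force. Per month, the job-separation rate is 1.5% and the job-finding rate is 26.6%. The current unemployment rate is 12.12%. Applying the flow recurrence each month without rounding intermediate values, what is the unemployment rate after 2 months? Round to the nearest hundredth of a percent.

With a fixed labor force, u_{t+1} = u_t + s·(1−u_t) − f·u_t = u_t·(1−s−f) + s.
Here 1−s−f = 0.719 and s = 0.015.
u_1 = 0.121200 × 0.719 + 0.015 = 0.102143.
u_2 = 0.102143 × 0.719 + 0.015 = 0.088441.

Unemployment rate after two months ≈ 8.84%.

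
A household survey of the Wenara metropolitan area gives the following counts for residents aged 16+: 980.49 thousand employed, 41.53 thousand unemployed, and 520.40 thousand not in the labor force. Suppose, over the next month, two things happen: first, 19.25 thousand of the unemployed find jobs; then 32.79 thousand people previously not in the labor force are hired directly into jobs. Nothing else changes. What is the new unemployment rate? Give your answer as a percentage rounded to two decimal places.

New unemployment rate ≈ 2.11%.

Initially, labor force = 980.49 + 41.53 = 1,022.02 thousand, so u = 41.53/1,022.02 = 4.06%.
After the first change, unemployed falls and employed rises by 19.25; labor force unchanged → E = 999.74, U = 22.28, labor force = 1,022.02 thousand.
After the second change, employed and labor force both rise by 32.79; unemployed unchanged → E = 1,032.53, U = 22.28, labor force = 1,054.81 thousand.
New unemployment rate = 22.28 / 1,054.81 = 2.11%.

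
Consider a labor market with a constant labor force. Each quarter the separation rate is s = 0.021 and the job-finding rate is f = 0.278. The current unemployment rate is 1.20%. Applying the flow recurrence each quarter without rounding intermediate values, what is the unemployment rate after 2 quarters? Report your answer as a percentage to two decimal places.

Unemployment rate after two quarters ≈ 4.16%.

With a fixed labor force, u_{t+1} = u_t + s·(1−u_t) − f·u_t = u_t·(1−s−f) + s.
Here 1−s−f = 0.701 and s = 0.021.
u_1 = 0.012000 × 0.701 + 0.021 = 0.029412.
u_2 = 0.029412 × 0.701 + 0.021 = 0.041618.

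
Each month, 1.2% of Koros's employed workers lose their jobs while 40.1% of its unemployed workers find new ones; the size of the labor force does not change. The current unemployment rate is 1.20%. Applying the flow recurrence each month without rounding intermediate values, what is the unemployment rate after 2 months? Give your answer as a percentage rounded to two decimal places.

With a fixed labor force, u_{t+1} = u_t + s·(1−u_t) − f·u_t = u_t·(1−s−f) + s.
Here 1−s−f = 0.587 and s = 0.012.
u_1 = 0.012000 × 0.587 + 0.012 = 0.019044.
u_2 = 0.019044 × 0.587 + 0.012 = 0.023179.

Unemployment rate after two months ≈ 2.32%.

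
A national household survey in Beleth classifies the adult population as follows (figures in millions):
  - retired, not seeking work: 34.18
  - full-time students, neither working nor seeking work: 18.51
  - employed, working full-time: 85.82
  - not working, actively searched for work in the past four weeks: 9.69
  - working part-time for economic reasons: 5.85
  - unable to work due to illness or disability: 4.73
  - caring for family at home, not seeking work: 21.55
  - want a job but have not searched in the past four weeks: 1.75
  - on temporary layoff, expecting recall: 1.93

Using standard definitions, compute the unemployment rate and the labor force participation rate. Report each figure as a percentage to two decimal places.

Employed = 85.82 + 5.85 = 91.67 million (anyone who worked, including part-time for economic reasons, counts as employed).
Unemployed = 9.69 + 1.93 = 11.62 million (jobless and actively searching, or on temporary layoff).
Labor force = 91.67 + 11.62 = 103.29 million.
Not in labor force = 34.18 + 18.51 + 4.73 + 21.55 + 1.75 = 80.72 million (those not working and not actively searching are outside the labor force — including those who want a job but have given up searching).
Civilian working-age population = 103.29 + 80.72 = 184.01 million.
Unemployment rate = 11.62 / 103.29 = 11.25%.
Labor force participation rate = 103.29 / 184.01 = 56.13%.

Unemployment rate ≈ 11.25%; labor force participation rate ≈ 56.13%.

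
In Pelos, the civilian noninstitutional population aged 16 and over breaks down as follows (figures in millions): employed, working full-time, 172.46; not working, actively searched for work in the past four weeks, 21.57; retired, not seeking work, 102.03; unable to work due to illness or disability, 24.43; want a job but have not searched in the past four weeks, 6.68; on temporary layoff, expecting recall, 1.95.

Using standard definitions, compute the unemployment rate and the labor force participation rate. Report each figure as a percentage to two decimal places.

Employed = 172.46 million.
Unemployed = 21.57 + 1.95 = 23.52 million (jobless and actively searching, or on temporary layoff).
Labor force = 172.46 + 23.52 = 195.98 million.
Not in labor force = 102.03 + 24.43 + 6.68 = 133.14 million (those not working and not actively searching are outside the labor force — including those who want a job but have given up searching).
Civilian working-age population = 195.98 + 133.14 = 329.12 million.
Unemployment rate = 23.52 / 195.98 = 12.00%.
Labor force participation rate = 195.98 / 329.12 = 59.55%.

Unemployment rate ≈ 12.00%; labor force participation rate ≈ 59.55%.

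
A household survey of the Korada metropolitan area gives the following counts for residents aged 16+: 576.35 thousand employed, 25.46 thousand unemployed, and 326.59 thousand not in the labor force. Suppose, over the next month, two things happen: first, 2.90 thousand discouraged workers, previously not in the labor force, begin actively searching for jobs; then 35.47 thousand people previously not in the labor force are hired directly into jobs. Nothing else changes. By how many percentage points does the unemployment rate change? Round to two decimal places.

Initially, labor force = 576.35 + 25.46 = 601.81 thousand, so u = 25.46/601.81 = 4.23%.
After the first change, unemployed and labor force both rise by 2.90 → E = 576.35, U = 28.36, labor force = 604.71 thousand.
After the second change, employed and labor force both rise by 35.47; unemployed unchanged → E = 611.82, U = 28.36, labor force = 640.18 thousand.
New unemployment rate = 28.36 / 640.18 = 4.43%.
Change = 4.43% − 4.23% = +0.20 percentage points.

The unemployment rate changes by +0.20 percentage points.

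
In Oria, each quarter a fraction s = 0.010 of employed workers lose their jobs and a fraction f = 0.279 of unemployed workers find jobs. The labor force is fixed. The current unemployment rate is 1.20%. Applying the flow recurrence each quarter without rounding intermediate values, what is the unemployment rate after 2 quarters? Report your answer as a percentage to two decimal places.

Unemployment rate after two quarters ≈ 2.32%.

With a fixed labor force, u_{t+1} = u_t + s·(1−u_t) − f·u_t = u_t·(1−s−f) + s.
Here 1−s−f = 0.711 and s = 0.010.
u_1 = 0.012000 × 0.711 + 0.010 = 0.018532.
u_2 = 0.018532 × 0.711 + 0.010 = 0.023176.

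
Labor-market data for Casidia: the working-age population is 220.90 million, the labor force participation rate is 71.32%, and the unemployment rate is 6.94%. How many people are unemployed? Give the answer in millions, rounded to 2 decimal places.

Labor force = 0.7132 × 220.90 = 157.55 million.
Unemployed = 0.0694 × 157.55 ≈ 10.93 million.

About 10.93 million are unemployed.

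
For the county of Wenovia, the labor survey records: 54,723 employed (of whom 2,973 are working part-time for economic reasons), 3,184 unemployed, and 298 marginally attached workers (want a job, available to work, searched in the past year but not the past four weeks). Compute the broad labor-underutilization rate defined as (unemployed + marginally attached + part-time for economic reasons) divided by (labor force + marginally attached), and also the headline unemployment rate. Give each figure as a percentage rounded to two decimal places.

Labor force = 54,723 + 3,184 = 57,907.
Numerator = 3,184 + 298 + 2,973 = 6,455.
Denominator = 57,907 + 298 = 58,205.
Broad rate = 6,455 / 58,205 = 11.09%.
Headline unemployment rate = 3,184 / 57,907 = 5.50%.

Broad underutilization rate ≈ 11.09%; headline unemployment rate ≈ 5.50%.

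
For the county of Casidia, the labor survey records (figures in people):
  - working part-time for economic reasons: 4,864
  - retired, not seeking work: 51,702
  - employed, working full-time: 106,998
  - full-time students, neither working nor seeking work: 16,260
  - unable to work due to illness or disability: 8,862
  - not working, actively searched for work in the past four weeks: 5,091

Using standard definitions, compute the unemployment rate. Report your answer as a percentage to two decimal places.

Unemployment rate ≈ 4.35%.

Employed = 4,864 + 106,998 = 111,862 (anyone who worked, including part-time for economic reasons, counts as employed).
Unemployed = 5,091.
Labor force = 111,862 + 5,091 = 116,953.
Unemployment rate = 5,091 / 116,953 = 4.35%.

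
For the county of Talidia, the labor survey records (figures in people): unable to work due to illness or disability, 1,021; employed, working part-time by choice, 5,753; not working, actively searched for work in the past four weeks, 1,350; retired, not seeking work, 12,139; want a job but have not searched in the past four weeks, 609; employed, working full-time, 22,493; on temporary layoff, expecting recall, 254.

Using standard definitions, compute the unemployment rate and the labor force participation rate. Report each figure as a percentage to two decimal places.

Employed = 5,753 + 22,493 = 28,246.
Unemployed = 1,350 + 254 = 1,604 (jobless and actively searching, or on temporary layoff).
Labor force = 28,246 + 1,604 = 29,850.
Not in labor force = 1,021 + 12,139 + 609 = 13,769 (those not working and not actively searching are outside the labor force — including those who want a job but have given up searching).
Civilian working-age population = 29,850 + 13,769 = 43,619.
Unemployment rate = 1,604 / 29,850 = 5.37%.
Labor force participation rate = 29,850 / 43,619 = 68.43%.

Unemployment rate ≈ 5.37%; labor force participation rate ≈ 68.43%.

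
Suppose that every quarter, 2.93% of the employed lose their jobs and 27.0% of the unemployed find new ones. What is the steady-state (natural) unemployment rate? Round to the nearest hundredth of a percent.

Steady-state unemployment rate ≈ 9.79%.

At steady state the flows balance: s·E = f·U, so U/(E+U) = s/(s+f).
u* = 2.93 / (2.93 + 27.0) = 2.93 / 29.93 = 9.79%.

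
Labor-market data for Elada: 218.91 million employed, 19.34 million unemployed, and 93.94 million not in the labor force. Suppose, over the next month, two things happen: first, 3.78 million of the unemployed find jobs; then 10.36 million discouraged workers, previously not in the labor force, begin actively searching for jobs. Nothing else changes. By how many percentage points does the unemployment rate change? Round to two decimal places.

Initially, labor force = 218.91 + 19.34 = 238.25 million, so u = 19.34/238.25 = 8.12%.
After the first change, unemployed falls and employed rises by 3.78; labor force unchanged → E = 222.69, U = 15.56, labor force = 238.25 million.
After the second change, unemployed and labor force both rise by 10.36 → E = 222.69, U = 25.92, labor force = 248.61 million.
New unemployment rate = 25.92 / 248.61 = 10.43%.
Change = 10.43% − 8.12% = +2.31 percentage points.

The unemployment rate changes by +2.31 percentage points.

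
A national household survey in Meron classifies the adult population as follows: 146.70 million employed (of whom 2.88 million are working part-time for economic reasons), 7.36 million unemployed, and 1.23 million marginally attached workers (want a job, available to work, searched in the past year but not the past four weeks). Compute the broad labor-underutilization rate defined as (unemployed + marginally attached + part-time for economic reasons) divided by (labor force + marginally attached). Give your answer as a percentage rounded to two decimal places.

Labor force = 146.70 + 7.36 = 154.06 million.
Numerator = 7.36 + 1.23 + 2.88 = 11.47 million.
Denominator = 154.06 + 1.23 = 155.29 million.
Broad rate = 11.47 / 155.29 = 7.39%.

Broad underutilization rate ≈ 7.39%.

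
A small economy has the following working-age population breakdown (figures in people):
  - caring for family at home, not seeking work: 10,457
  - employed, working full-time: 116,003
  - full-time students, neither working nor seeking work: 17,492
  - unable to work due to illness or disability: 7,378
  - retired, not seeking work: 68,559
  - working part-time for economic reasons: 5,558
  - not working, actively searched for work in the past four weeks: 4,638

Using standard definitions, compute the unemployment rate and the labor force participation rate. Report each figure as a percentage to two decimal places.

Employed = 116,003 + 5,558 = 121,561 (anyone who worked, including part-time for economic reasons, counts as employed).
Unemployed = 4,638.
Labor force = 121,561 + 4,638 = 126,199.
Not in labor force = 10,457 + 17,492 + 7,378 + 68,559 = 103,886 (those not working and not actively searching are outside the labor force).
Civilian working-age population = 126,199 + 103,886 = 230,085.
Unemployment rate = 4,638 / 126,199 = 3.68%.
Labor force participation rate = 126,199 / 230,085 = 54.85%.

Unemployment rate ≈ 3.68%; labor force participation rate ≈ 54.85%.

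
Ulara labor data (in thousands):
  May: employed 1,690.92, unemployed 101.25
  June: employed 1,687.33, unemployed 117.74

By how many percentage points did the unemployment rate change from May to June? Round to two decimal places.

May: labor force = 1,690.92 + 101.25 = 1,792.17; u = 101.25/1,792.17 = 5.65%.
June: labor force = 1,687.33 + 117.74 = 1,805.07; u = 117.74/1,805.07 = 6.52%.
Change = 6.52% − 5.65% = +0.87 pp.

The unemployment rate changed by +0.87 percentage points.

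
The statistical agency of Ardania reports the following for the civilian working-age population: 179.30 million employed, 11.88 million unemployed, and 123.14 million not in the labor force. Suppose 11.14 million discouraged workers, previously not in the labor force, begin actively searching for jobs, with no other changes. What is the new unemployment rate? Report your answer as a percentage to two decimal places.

Initially, labor force = 179.30 + 11.88 = 191.18 million, so u = 11.88/191.18 = 6.21%.
After the change, unemployed and labor force both rise by 11.14 → E = 179.30, U = 23.02, labor force = 202.32 million.
New unemployment rate = 23.02 / 202.32 = 11.38%.

New unemployment rate ≈ 11.38%.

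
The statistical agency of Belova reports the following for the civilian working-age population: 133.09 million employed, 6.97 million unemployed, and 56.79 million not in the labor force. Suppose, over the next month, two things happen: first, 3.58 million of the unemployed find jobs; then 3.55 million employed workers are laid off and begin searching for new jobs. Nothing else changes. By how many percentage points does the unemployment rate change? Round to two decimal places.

The unemployment rate changes by −0.02 percentage points.

Initially, labor force = 133.09 + 6.97 = 140.06 million, so u = 6.97/140.06 = 4.98%.
After the first change, unemployed falls and employed rises by 3.58; labor force unchanged → E = 136.67, U = 3.39, labor force = 140.06 million.
After the second change, employed falls and unemployed rises by 3.55; labor force unchanged → E = 133.12, U = 6.94, labor force = 140.06 million.
New unemployment rate = 6.94 / 140.06 = 4.96%.
Change = 4.96% − 4.98% = −0.02 percentage points.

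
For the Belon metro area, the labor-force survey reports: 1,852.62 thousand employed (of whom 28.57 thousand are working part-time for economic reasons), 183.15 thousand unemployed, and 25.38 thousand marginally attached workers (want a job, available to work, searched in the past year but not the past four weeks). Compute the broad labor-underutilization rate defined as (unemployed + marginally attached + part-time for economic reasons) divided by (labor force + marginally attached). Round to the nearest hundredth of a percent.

Broad underutilization rate ≈ 11.50%.

Labor force = 1,852.62 + 183.15 = 2,035.77 thousand.
Numerator = 183.15 + 25.38 + 28.57 = 237.10 thousand.
Denominator = 2,035.77 + 25.38 = 2,061.15 thousand.
Broad rate = 237.10 / 2,061.15 = 11.50%.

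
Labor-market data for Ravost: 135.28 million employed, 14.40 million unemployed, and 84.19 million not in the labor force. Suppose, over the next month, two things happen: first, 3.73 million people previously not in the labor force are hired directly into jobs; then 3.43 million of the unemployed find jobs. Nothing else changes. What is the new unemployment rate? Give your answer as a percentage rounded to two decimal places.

New unemployment rate ≈ 7.15%.

Initially, labor force = 135.28 + 14.40 = 149.68 million, so u = 14.40/149.68 = 9.62%.
After the first change, employed and labor force both rise by 3.73; unemployed unchanged → E = 139.01, U = 14.40, labor force = 153.41 million.
After the second change, unemployed falls and employed rises by 3.43; labor force unchanged → E = 142.44, U = 10.97, labor force = 153.41 million.
New unemployment rate = 10.97 / 153.41 = 7.15%.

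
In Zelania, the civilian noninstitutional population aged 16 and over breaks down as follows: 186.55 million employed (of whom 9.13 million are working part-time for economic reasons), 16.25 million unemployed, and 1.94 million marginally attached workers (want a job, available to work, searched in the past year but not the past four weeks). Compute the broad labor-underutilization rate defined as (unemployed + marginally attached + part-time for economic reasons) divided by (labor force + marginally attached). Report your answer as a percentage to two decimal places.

Labor force = 186.55 + 16.25 = 202.80 million.
Numerator = 16.25 + 1.94 + 9.13 = 27.32 million.
Denominator = 202.80 + 1.94 = 204.74 million.
Broad rate = 27.32 / 204.74 = 13.34%.

Broad underutilization rate ≈ 13.34%.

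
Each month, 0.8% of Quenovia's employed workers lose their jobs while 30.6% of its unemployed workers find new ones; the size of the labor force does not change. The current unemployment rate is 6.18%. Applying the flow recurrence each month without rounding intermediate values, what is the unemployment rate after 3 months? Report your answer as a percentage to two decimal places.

Unemployment rate after three months ≈ 3.72%.

With a fixed labor force, u_{t+1} = u_t + s·(1−u_t) − f·u_t = u_t·(1−s−f) + s.
Here 1−s−f = 0.686 and s = 0.008.
u_1 = 0.061800 × 0.686 + 0.008 = 0.050395.
u_2 = 0.050395 × 0.686 + 0.008 = 0.042571.
u_3 = 0.042571 × 0.686 + 0.008 = 0.037204.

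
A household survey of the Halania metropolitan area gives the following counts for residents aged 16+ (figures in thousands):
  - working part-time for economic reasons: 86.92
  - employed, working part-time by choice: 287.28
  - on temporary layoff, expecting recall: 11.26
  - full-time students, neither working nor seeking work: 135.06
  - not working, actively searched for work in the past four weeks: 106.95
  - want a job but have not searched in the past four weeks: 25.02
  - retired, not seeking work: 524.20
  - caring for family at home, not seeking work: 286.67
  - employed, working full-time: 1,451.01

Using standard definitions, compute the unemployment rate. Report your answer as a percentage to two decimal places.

Unemployment rate ≈ 6.08%.

Employed = 86.92 + 287.28 + 1,451.01 = 1,825.21 thousand (anyone who worked, including part-time for economic reasons, counts as employed).
Unemployed = 11.26 + 106.95 = 118.21 thousand (jobless and actively searching, or on temporary layoff).
Labor force = 1,825.21 + 118.21 = 1,943.42 thousand.
Unemployment rate = 118.21 / 1,943.42 = 6.08%.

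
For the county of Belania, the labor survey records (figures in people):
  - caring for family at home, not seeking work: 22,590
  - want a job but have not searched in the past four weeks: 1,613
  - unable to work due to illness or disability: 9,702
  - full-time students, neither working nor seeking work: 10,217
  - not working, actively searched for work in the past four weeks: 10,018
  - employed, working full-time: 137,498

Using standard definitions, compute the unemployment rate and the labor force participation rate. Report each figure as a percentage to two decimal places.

Employed = 137,498.
Unemployed = 10,018.
Labor force = 137,498 + 10,018 = 147,516.
Not in labor force = 22,590 + 1,613 + 9,702 + 10,217 = 44,122 (those not working and not actively searching are outside the labor force — including those who want a job but have given up searching).
Civilian working-age population = 147,516 + 44,122 = 191,638.
Unemployment rate = 10,018 / 147,516 = 6.79%.
Labor force participation rate = 147,516 / 191,638 = 76.98%.

Unemployment rate ≈ 6.79%; labor force participation rate ≈ 76.98%.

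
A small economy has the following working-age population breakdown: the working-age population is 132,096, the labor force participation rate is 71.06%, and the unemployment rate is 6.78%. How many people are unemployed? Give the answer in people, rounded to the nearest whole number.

About 6,364 are unemployed.

Labor force = 0.7106 × 132,096 = 93,867.
Unemployed = 0.0678 × 93,867 ≈ 6,364.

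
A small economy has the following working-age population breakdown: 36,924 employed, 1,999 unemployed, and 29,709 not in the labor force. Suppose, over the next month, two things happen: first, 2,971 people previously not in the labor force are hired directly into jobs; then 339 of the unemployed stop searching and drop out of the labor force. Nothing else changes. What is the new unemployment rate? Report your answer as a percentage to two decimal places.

New unemployment rate ≈ 3.99%.

Initially, labor force = 36,924 + 1,999 = 38,923, so u = 1,999/38,923 = 5.14%.
After the first change, employed and labor force both rise by 2,971; unemployed unchanged → E = 39,895, U = 1,999, labor force = 41,894.
After the second change, unemployed and labor force both fall by 339 → E = 39,895, U = 1,660, labor force = 41,555.
New unemployment rate = 1,660 / 41,555 = 3.99%.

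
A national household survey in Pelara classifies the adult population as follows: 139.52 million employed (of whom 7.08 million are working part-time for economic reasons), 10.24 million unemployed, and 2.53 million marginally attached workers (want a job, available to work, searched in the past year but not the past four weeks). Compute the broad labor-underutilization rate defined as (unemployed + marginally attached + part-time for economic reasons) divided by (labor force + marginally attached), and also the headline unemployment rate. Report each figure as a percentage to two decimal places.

Broad underutilization rate ≈ 13.03%; headline unemployment rate ≈ 6.84%.

Labor force = 139.52 + 10.24 = 149.76 million.
Numerator = 10.24 + 2.53 + 7.08 = 19.85 million.
Denominator = 149.76 + 2.53 = 152.29 million.
Broad rate = 19.85 / 152.29 = 13.03%.
Headline unemployment rate = 10.24 / 149.76 = 6.84%.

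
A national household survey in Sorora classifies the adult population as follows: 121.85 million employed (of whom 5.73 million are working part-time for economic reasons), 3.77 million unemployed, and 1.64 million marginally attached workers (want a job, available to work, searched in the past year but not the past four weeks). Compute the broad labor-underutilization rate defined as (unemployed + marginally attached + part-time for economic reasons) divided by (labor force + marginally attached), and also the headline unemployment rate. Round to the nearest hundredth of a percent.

Broad underutilization rate ≈ 8.75%; headline unemployment rate ≈ 3.00%.

Labor force = 121.85 + 3.77 = 125.62 million.
Numerator = 3.77 + 1.64 + 5.73 = 11.14 million.
Denominator = 125.62 + 1.64 = 127.26 million.
Broad rate = 11.14 / 127.26 = 8.75%.
Headline unemployment rate = 3.77 / 125.62 = 3.00%.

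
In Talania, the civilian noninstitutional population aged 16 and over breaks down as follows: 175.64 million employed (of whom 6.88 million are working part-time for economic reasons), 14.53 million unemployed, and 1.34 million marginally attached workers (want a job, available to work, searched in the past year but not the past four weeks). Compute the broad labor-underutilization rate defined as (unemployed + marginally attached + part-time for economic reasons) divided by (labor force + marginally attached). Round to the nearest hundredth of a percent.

Labor force = 175.64 + 14.53 = 190.17 million.
Numerator = 14.53 + 1.34 + 6.88 = 22.75 million.
Denominator = 190.17 + 1.34 = 191.51 million.
Broad rate = 22.75 / 191.51 = 11.88%.

Broad underutilization rate ≈ 11.88%.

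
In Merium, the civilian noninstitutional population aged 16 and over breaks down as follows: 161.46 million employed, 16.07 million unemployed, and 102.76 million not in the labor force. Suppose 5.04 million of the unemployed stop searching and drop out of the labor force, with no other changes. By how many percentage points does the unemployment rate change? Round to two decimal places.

Initially, labor force = 161.46 + 16.07 = 177.53 million, so u = 16.07/177.53 = 9.05%.
After the change, unemployed and labor force both fall by 5.04 → E = 161.46, U = 11.03, labor force = 172.49 million.
New unemployment rate = 11.03 / 172.49 = 6.39%.
Change = 6.39% − 9.05% = −2.66 percentage points.

The unemployment rate changes by −2.66 percentage points.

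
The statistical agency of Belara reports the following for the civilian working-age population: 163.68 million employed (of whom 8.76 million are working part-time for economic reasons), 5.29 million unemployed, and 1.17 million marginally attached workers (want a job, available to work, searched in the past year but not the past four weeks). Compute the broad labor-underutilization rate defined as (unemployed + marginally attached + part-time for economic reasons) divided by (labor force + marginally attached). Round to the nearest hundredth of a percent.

Broad underutilization rate ≈ 8.95%.

Labor force = 163.68 + 5.29 = 168.97 million.
Numerator = 5.29 + 1.17 + 8.76 = 15.22 million.
Denominator = 168.97 + 1.17 = 170.14 million.
Broad rate = 15.22 / 170.14 = 8.95%.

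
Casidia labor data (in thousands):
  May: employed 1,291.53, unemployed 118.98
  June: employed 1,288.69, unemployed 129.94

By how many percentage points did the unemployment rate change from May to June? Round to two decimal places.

May: labor force = 1,291.53 + 118.98 = 1,410.51; u = 118.98/1,410.51 = 8.44%.
June: labor force = 1,288.69 + 129.94 = 1,418.63; u = 129.94/1,418.63 = 9.16%.
Change = 9.16% − 8.44% = +0.72 pp.

The unemployment rate changed by +0.72 percentage points.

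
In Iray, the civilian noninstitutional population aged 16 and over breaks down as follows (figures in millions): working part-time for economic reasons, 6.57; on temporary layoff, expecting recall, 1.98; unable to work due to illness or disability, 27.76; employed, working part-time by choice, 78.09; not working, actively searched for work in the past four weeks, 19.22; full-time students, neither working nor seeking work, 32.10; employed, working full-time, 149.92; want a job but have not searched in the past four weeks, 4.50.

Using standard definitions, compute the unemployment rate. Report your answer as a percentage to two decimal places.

Employed = 6.57 + 78.09 + 149.92 = 234.58 million (anyone who worked, including part-time for economic reasons, counts as employed).
Unemployed = 1.98 + 19.22 = 21.20 million (jobless and actively searching, or on temporary layoff).
Labor force = 234.58 + 21.20 = 255.78 million.
Unemployment rate = 21.20 / 255.78 = 8.29%.

Unemployment rate ≈ 8.29%.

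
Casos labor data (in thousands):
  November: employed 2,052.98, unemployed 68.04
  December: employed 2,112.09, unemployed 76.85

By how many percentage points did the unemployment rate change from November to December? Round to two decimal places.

The unemployment rate changed by +0.30 percentage points.

November: labor force = 2,052.98 + 68.04 = 2,121.02; u = 68.04/2,121.02 = 3.21%.
December: labor force = 2,112.09 + 76.85 = 2,188.94; u = 76.85/2,188.94 = 3.51%.
Change = 3.51% − 3.21% = +0.30 pp.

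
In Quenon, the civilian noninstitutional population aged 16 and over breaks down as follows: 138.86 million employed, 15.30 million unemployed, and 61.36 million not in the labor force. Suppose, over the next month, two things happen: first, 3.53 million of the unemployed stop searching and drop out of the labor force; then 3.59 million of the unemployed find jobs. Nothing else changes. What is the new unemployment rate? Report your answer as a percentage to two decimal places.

New unemployment rate ≈ 5.43%.

Initially, labor force = 138.86 + 15.30 = 154.16 million, so u = 15.30/154.16 = 9.92%.
After the first change, unemployed and labor force both fall by 3.53 → E = 138.86, U = 11.77, labor force = 150.63 million.
After the second change, unemployed falls and employed rises by 3.59; labor force unchanged → E = 142.45, U = 8.18, labor force = 150.63 million.
New unemployment rate = 8.18 / 150.63 = 5.43%.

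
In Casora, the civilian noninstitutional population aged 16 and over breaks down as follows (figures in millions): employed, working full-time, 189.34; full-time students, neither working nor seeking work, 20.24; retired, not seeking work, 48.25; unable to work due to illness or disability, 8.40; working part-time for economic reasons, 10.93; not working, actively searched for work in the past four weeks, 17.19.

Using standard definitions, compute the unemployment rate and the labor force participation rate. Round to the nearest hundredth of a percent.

Unemployment rate ≈ 7.90%; labor force participation rate ≈ 73.88%.

Employed = 189.34 + 10.93 = 200.27 million (anyone who worked, including part-time for economic reasons, counts as employed).
Unemployed = 17.19 million.
Labor force = 200.27 + 17.19 = 217.46 million.
Not in labor force = 20.24 + 48.25 + 8.40 = 76.89 million (those not working and not actively searching are outside the labor force).
Civilian working-age population = 217.46 + 76.89 = 294.35 million.
Unemployment rate = 17.19 / 217.46 = 7.90%.
Labor force participation rate = 217.46 / 294.35 = 73.88%.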